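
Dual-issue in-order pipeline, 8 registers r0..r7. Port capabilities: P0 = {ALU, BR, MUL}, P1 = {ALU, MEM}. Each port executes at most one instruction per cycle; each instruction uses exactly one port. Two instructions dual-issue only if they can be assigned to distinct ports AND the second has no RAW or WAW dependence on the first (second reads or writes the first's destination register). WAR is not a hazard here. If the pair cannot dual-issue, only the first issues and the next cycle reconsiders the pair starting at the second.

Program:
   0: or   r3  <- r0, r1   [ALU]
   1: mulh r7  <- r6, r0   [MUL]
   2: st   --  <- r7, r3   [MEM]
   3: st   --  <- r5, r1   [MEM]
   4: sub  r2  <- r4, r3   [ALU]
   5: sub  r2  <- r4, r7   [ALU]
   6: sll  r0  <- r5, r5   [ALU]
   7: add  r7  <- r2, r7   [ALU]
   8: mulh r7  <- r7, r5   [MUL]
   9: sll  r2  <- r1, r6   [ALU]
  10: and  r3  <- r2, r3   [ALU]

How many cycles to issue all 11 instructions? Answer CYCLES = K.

#0 head=0: or.ALU;mulh.MUL i0,i1 dual
#1 head=2: st.MEM i2 no-port MEM/MEM
#2 head=3: st.MEM;sub.ALU i3,i4 dual
#3 head=5: sub.ALU;sll.ALU i5,i6 dual
#4 head=7: add.ALU i7 RAW+WAW r7
#5 head=8: mulh.MUL;sll.ALU i8,i9 dual
#6 head=10: and.ALU i10 tail

CYCLES = 7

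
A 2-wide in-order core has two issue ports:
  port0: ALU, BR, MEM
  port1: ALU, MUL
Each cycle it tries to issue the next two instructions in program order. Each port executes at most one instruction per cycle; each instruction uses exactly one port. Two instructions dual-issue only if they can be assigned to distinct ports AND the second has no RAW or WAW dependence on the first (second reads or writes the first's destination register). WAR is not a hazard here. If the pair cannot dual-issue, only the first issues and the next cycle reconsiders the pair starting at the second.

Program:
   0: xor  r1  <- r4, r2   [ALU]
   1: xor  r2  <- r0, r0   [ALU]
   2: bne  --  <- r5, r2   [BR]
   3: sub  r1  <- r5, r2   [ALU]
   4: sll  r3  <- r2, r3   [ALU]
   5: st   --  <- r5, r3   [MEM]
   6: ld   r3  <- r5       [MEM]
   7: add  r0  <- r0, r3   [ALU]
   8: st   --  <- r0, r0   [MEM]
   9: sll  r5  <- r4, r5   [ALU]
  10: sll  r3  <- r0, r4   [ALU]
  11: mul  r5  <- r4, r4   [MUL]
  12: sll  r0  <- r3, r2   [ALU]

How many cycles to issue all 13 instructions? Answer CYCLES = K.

CYCLES = 9

[0] i0/i1  xor xor  -- 2-wide
[1] i2/i3  bne sub  -- 2-wide
[2] i4  sll  -- RAW r3
[3] i5  st  -- no-port MEM/MEM
[4] i6  ld  -- RAW r3
[5] i7  add  -- RAW r0
[6] i8/i9  st sll  -- 2-wide
[7] i10/i11  sll mul  -- 2-wide
[8] i12  sll  -- tail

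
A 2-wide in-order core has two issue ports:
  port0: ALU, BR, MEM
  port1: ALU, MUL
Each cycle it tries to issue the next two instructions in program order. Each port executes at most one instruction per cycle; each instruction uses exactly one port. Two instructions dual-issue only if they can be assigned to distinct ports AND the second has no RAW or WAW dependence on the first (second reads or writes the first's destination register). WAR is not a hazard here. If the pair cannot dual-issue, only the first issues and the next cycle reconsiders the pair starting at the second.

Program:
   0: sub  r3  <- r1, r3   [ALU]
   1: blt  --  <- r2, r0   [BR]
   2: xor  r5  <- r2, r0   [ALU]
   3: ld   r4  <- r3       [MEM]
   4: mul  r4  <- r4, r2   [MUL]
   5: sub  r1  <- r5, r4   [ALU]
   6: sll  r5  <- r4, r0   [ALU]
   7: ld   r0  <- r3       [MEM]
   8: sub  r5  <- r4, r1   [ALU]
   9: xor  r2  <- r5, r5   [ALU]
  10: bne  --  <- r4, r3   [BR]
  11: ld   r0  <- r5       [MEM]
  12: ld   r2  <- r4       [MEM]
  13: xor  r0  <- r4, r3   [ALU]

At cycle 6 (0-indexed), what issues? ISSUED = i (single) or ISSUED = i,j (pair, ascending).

ISSUED = 11

  cy0 -> i0+i1 (sub/blt) pair
  cy1 -> i2+i3 (xor/ld) pair
  cy2 -> i4 (mul) RAW r4
  cy3 -> i5+i6 (sub/sll) pair
  cy4 -> i7+i8 (ld/sub) pair
  cy5 -> i9+i10 (xor/bne) pair
  cy6 -> i11 (ld) no-port MEM/MEM
  cy7 -> i12+i13 (ld/xor) pair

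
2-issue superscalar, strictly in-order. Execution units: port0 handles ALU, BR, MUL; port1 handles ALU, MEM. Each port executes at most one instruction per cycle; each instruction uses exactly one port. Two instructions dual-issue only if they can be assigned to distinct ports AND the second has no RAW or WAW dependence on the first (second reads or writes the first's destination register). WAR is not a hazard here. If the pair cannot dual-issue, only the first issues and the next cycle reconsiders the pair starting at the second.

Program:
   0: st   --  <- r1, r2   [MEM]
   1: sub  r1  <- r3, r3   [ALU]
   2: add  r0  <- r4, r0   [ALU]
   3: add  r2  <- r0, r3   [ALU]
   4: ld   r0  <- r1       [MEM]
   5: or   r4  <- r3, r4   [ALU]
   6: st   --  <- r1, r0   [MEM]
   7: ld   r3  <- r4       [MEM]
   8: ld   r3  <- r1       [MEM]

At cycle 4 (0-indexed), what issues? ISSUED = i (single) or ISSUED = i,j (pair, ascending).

ISSUED = 7

c0: i0,i1 st+sub  pair
c1: i2 add  RAW r0
c2: i3,i4 add+ld  pair
c3: i5,i6 or+st  pair
c4: i7 ld  no-port MEM/MEM
c5: i8 ld  tail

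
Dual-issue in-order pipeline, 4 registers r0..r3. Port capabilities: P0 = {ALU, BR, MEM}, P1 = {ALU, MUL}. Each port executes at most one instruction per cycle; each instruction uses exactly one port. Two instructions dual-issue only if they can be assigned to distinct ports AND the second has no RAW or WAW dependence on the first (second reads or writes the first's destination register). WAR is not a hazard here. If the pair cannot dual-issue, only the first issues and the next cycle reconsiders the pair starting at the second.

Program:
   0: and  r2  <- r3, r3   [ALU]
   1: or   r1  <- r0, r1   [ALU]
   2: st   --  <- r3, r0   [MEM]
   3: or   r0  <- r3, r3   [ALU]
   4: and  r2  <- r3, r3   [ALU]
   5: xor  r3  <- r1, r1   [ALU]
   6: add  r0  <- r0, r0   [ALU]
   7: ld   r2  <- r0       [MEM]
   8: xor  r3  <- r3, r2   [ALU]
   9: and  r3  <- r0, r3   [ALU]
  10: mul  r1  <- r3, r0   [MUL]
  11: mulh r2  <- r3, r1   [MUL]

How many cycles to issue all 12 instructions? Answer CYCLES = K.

CYCLES = 9

0. and.ALU;or.ALU @i0/i1  | dual
1. st.MEM;or.ALU @i2/i3  | dual
2. and.ALU;xor.ALU @i4/i5  | dual
3. add.ALU @i6  | RAW r0
4. ld.MEM @i7  | RAW r2
5. xor.ALU @i8  | RAW+WAW r3
6. and.ALU @i9  | RAW r3
7. mul.MUL @i10  | no-port MUL/MUL
8. mulh.MUL @i11  | tail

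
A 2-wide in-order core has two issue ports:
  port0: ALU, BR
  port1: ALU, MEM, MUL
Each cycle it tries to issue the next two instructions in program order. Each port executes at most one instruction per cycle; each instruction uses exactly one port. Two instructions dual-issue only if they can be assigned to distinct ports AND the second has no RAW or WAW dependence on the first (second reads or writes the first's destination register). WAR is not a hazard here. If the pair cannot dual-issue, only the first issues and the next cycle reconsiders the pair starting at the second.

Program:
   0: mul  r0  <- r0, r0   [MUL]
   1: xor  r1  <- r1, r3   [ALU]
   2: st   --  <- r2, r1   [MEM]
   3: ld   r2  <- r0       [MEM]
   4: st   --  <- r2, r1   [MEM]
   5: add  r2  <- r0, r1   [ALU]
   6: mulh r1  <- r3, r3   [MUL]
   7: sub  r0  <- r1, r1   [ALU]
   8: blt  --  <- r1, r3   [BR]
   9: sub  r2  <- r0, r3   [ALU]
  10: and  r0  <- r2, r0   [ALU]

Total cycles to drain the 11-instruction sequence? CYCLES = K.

0. mul.MUL;xor.ALU @i0,i1  | pair
1. st.MEM @i2  | no-port MEM/MEM
2. ld.MEM @i3  | no-port MEM/MEM
3. st.MEM;add.ALU @i4,i5  | pair
4. mulh.MUL @i6  | RAW r1
5. sub.ALU;blt.BR @i7,i8  | pair
6. sub.ALU @i9  | RAW r2
7. and.ALU @i10  | tail

CYCLES = 8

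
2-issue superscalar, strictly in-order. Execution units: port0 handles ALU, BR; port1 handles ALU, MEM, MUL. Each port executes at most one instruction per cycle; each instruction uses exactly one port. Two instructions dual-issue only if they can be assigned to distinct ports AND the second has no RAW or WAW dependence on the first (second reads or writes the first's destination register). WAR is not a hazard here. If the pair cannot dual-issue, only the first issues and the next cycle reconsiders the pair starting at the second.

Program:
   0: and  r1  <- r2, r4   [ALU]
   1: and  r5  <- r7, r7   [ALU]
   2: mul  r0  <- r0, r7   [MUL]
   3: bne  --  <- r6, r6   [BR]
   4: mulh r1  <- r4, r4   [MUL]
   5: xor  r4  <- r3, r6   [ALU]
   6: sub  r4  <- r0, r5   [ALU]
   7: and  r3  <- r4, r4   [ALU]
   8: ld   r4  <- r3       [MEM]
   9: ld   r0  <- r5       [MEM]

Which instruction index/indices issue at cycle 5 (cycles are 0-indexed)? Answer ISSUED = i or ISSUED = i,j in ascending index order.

ISSUED = 8

t=0 i0,i1:and/and ; dual
t=1 i2,i3:mul/bne ; dual
t=2 i4,i5:mulh/xor ; dual
t=3 i6:sub ; RAW r4
t=4 i7:and ; RAW r3
t=5 i8:ld ; no-port MEM/MEM
t=6 i9:ld ; tail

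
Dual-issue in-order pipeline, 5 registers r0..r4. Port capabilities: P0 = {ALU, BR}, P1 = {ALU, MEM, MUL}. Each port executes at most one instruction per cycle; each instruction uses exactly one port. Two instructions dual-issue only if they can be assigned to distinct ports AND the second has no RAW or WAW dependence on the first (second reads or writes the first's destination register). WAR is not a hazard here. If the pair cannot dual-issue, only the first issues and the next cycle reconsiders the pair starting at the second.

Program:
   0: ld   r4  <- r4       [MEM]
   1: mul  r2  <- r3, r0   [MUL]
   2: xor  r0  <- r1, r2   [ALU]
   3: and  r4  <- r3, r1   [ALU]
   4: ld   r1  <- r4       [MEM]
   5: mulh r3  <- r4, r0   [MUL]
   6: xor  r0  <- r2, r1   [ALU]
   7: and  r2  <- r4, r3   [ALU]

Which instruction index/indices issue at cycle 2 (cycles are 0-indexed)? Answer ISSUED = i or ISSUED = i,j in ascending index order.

ISSUED = 2,3

[0] i0  ld.MEM  -- no-port MEM/MUL
[1] i1  mul.MUL  -- RAW r2
[2] i2+i3  xor.ALU;and.ALU  -- dual
[3] i4  ld.MEM  -- no-port MEM/MUL
[4] i5+i6  mulh.MUL;xor.ALU  -- dual
[5] i7  and.ALU  -- tail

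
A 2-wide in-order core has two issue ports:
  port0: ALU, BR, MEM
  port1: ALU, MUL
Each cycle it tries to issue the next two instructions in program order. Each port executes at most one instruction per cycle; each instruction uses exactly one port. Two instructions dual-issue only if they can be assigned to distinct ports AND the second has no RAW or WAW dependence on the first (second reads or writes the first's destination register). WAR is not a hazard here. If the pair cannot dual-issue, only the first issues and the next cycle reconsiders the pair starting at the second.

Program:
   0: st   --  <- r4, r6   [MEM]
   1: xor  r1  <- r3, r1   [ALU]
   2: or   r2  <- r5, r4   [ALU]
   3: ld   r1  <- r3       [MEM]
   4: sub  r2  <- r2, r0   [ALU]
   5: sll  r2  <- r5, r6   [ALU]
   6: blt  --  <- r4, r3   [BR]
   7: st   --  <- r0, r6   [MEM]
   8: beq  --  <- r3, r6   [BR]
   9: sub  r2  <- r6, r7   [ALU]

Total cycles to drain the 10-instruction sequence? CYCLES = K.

CYCLES = 6

t=0 i0&i1:st;xor ; pair
t=1 i2&i3:or;ld ; pair
t=2 i4:sub ; WAW r2
t=3 i5&i6:sll;blt ; pair
t=4 i7:st ; no-port MEM/BR
t=5 i8&i9:beq;sub ; pair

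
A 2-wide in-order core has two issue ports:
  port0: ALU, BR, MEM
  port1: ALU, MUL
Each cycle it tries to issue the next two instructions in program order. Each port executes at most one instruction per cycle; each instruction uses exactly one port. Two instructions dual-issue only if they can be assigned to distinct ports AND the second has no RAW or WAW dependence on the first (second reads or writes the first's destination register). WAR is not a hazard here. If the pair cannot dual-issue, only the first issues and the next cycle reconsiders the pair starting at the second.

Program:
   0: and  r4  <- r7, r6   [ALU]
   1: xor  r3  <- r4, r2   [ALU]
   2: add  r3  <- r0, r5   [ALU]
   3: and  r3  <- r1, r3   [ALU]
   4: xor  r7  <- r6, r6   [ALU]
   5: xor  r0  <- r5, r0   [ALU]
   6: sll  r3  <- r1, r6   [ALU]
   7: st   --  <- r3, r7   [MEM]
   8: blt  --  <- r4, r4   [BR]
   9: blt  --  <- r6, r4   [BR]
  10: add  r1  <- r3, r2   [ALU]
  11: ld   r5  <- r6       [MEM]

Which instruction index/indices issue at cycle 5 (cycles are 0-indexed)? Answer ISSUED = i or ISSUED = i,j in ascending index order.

ISSUED = 7

c0: i0 and  RAW r4
c1: i1 xor  WAW r3
c2: i2 add  RAW+WAW r3
c3: i3&i4 and;xor  dual
c4: i5&i6 xor;sll  dual
c5: i7 st  no-port MEM/BR
c6: i8 blt  no-port BR/BR
c7: i9&i10 blt;add  dual
c8: i11 ld  tail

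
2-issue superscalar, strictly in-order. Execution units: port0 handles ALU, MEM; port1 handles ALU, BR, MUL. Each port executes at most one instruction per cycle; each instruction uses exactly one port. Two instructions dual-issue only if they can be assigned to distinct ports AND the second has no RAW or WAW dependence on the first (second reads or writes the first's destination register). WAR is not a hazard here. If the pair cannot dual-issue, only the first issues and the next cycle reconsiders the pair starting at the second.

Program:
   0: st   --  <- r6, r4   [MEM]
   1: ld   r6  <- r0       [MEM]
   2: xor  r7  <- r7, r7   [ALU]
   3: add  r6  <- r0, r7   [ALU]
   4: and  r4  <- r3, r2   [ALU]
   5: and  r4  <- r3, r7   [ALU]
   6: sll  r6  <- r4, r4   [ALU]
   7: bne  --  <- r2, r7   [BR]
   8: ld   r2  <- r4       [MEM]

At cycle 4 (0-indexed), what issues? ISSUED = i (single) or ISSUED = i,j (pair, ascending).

  cy0 -> i0 (st.MEM) no-port MEM/MEM
  cy1 -> i1+i2 (ld.MEM+xor.ALU) 2-wide
  cy2 -> i3+i4 (add.ALU+and.ALU) 2-wide
  cy3 -> i5 (and.ALU) RAW r4
  cy4 -> i6+i7 (sll.ALU+bne.BR) 2-wide
  cy5 -> i8 (ld.MEM) tail

ISSUED = 6,7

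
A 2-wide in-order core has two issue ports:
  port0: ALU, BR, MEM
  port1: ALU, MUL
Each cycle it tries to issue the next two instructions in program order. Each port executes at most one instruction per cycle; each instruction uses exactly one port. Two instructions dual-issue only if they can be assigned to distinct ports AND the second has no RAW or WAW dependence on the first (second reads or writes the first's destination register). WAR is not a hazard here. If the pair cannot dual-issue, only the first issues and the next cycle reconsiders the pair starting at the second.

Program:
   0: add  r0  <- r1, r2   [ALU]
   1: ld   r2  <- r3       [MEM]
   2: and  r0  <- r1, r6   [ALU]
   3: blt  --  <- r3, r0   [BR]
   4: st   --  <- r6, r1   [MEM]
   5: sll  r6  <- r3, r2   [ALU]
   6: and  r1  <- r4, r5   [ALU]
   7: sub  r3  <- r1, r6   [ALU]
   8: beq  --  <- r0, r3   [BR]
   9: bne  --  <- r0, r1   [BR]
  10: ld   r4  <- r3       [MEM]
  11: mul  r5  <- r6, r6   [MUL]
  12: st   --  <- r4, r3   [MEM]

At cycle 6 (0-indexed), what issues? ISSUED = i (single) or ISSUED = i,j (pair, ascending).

ISSUED = 8

  cy0 -> i0/i1 (add+ld) dual
  cy1 -> i2 (and) RAW r0
  cy2 -> i3 (blt) no-port BR/MEM
  cy3 -> i4/i5 (st+sll) dual
  cy4 -> i6 (and) RAW r1
  cy5 -> i7 (sub) RAW r3
  cy6 -> i8 (beq) no-port BR/BR
  cy7 -> i9 (bne) no-port BR/MEM
  cy8 -> i10/i11 (ld+mul) dual
  cy9 -> i12 (st) tail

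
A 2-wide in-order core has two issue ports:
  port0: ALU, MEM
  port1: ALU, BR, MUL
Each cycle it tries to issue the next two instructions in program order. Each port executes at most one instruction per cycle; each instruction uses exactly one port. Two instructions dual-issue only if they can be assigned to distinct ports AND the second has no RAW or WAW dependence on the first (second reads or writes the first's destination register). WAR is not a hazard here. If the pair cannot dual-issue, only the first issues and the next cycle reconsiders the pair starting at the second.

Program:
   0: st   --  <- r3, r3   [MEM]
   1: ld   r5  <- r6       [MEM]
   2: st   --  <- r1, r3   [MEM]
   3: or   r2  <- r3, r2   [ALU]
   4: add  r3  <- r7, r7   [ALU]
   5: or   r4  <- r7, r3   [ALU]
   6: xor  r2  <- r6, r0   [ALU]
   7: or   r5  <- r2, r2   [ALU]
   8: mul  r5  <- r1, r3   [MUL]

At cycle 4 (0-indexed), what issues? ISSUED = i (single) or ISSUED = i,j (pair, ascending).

ISSUED = 5,6

#0 head=0: st i0 no-port MEM/MEM
#1 head=1: ld i1 no-port MEM/MEM
#2 head=2: st or i2,i3 dual
#3 head=4: add i4 RAW r3
#4 head=5: or xor i5,i6 dual
#5 head=7: or i7 WAW r5
#6 head=8: mul i8 tail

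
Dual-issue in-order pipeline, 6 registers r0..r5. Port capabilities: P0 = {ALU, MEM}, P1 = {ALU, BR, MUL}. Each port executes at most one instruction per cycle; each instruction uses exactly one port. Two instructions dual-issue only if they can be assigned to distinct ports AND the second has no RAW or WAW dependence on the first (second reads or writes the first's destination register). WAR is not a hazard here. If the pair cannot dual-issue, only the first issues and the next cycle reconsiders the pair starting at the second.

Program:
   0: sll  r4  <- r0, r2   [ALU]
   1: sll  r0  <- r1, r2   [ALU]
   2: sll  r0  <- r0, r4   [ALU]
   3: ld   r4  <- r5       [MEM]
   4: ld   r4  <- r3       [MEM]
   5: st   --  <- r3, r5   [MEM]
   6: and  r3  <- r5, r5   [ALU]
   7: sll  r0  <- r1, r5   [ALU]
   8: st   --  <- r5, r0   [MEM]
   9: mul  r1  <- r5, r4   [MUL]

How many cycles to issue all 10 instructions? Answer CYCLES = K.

[0] i0&i1  sll sll  -- pair
[1] i2&i3  sll ld  -- pair
[2] i4  ld  -- no-port MEM/MEM
[3] i5&i6  st and  -- pair
[4] i7  sll  -- RAW r0
[5] i8&i9  st mul  -- pair

CYCLES = 6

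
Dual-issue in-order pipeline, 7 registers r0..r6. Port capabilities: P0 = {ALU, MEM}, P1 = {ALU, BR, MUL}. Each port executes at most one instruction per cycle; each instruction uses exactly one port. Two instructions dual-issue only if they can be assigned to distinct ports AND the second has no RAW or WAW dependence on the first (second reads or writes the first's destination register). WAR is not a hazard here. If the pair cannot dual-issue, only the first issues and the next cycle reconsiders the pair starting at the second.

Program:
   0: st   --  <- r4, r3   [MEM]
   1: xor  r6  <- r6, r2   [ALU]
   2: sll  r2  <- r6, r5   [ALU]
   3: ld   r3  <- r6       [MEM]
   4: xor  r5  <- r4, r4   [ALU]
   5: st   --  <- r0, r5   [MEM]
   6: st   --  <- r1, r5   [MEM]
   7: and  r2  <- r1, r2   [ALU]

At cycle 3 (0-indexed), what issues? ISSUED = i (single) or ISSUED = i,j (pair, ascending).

t=0 i0+i1:st.MEM/xor.ALU ; pair
t=1 i2+i3:sll.ALU/ld.MEM ; pair
t=2 i4:xor.ALU ; RAW r5
t=3 i5:st.MEM ; no-port MEM/MEM
t=4 i6+i7:st.MEM/and.ALU ; pair

ISSUED = 5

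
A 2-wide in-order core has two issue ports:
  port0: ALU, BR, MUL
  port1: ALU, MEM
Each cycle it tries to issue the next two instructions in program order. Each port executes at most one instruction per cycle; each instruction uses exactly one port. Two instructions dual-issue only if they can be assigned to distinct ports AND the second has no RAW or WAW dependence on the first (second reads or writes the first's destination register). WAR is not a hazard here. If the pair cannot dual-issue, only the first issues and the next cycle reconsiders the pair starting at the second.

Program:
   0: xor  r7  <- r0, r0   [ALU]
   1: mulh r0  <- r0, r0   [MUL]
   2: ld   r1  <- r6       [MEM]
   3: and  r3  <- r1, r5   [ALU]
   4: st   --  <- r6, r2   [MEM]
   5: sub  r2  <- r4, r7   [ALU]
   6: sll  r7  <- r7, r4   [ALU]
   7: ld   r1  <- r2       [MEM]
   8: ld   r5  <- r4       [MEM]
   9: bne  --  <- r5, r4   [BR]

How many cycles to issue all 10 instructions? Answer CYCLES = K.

CYCLES = 7

#0 head=0: xor.ALU+mulh.MUL i0/i1 pair
#1 head=2: ld.MEM i2 RAW r1
#2 head=3: and.ALU+st.MEM i3/i4 pair
#3 head=5: sub.ALU+sll.ALU i5/i6 pair
#4 head=7: ld.MEM i7 no-port MEM/MEM
#5 head=8: ld.MEM i8 RAW r5
#6 head=9: bne.BR i9 tail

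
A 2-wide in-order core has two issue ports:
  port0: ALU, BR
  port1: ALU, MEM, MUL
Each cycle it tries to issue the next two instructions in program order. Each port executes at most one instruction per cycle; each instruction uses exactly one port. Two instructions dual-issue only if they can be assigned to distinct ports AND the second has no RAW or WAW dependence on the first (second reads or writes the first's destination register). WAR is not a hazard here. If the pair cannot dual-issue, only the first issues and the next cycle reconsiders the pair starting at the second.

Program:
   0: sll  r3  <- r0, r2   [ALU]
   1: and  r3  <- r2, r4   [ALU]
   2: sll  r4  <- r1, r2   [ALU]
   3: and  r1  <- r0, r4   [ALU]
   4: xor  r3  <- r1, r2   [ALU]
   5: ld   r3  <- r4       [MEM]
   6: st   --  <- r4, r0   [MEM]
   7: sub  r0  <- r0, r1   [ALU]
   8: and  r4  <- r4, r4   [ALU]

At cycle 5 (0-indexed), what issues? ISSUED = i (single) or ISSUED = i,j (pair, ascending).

c0: i0 sll.ALU  WAW r3
c1: i1,i2 and.ALU+sll.ALU  2-wide
c2: i3 and.ALU  RAW r1
c3: i4 xor.ALU  WAW r3
c4: i5 ld.MEM  no-port MEM/MEM
c5: i6,i7 st.MEM+sub.ALU  2-wide
c6: i8 and.ALU  tail

ISSUED = 6,7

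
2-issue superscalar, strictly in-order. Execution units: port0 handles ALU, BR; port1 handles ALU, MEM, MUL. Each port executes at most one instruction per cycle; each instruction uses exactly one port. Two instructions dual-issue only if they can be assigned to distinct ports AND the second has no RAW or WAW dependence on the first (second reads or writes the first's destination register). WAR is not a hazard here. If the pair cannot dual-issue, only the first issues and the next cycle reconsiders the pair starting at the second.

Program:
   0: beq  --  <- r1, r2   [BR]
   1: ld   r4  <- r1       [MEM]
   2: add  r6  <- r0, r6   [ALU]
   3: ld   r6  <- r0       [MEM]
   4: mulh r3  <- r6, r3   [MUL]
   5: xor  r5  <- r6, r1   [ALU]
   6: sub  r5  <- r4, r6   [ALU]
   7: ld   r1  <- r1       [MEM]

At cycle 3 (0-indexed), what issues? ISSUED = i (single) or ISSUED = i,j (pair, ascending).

ISSUED = 4,5

t=0 i0/i1:beq/ld ; 2-wide
t=1 i2:add ; WAW r6
t=2 i3:ld ; no-port MEM/MUL
t=3 i4/i5:mulh/xor ; 2-wide
t=4 i6/i7:sub/ld ; 2-wide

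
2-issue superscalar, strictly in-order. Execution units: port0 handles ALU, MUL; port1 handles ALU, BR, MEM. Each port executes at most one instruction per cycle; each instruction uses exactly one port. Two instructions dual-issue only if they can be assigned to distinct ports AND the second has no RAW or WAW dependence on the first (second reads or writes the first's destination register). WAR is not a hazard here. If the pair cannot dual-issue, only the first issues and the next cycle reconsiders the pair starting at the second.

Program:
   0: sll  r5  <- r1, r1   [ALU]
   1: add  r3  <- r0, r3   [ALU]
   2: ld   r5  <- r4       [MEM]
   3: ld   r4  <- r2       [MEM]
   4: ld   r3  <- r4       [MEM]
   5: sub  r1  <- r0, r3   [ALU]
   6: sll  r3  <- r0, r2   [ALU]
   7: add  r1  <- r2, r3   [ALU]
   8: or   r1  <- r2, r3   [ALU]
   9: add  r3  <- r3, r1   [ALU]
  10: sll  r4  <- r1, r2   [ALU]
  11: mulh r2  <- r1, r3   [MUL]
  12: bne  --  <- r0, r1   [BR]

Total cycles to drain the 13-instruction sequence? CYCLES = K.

CYCLES = 9

t=0 i0,i1:sll.ALU;add.ALU ; 2-wide
t=1 i2:ld.MEM ; no-port MEM/MEM
t=2 i3:ld.MEM ; no-port MEM/MEM
t=3 i4:ld.MEM ; RAW r3
t=4 i5,i6:sub.ALU;sll.ALU ; 2-wide
t=5 i7:add.ALU ; WAW r1
t=6 i8:or.ALU ; RAW r1
t=7 i9,i10:add.ALU;sll.ALU ; 2-wide
t=8 i11,i12:mulh.MUL;bne.BR ; 2-wide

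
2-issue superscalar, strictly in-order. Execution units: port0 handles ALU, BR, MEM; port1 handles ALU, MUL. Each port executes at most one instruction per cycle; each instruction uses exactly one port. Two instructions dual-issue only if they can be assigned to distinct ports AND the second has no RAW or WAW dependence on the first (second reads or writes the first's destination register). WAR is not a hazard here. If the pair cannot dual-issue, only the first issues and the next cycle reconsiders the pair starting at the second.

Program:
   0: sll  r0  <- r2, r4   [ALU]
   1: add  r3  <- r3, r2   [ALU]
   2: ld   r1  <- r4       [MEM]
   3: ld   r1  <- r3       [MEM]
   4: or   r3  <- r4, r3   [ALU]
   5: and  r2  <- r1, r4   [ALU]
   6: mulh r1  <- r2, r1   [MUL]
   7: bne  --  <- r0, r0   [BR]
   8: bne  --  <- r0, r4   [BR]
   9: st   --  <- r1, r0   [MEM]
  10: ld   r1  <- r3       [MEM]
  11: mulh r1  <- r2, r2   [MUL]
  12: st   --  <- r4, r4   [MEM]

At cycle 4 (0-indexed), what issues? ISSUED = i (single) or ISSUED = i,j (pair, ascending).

ISSUED = 6,7

  cy0 -> i0+i1 (sll+add) 2-wide
  cy1 -> i2 (ld) no-port MEM/MEM
  cy2 -> i3+i4 (ld+or) 2-wide
  cy3 -> i5 (and) RAW r2
  cy4 -> i6+i7 (mulh+bne) 2-wide
  cy5 -> i8 (bne) no-port BR/MEM
  cy6 -> i9 (st) no-port MEM/MEM
  cy7 -> i10 (ld) WAW r1
  cy8 -> i11+i12 (mulh+st) 2-wide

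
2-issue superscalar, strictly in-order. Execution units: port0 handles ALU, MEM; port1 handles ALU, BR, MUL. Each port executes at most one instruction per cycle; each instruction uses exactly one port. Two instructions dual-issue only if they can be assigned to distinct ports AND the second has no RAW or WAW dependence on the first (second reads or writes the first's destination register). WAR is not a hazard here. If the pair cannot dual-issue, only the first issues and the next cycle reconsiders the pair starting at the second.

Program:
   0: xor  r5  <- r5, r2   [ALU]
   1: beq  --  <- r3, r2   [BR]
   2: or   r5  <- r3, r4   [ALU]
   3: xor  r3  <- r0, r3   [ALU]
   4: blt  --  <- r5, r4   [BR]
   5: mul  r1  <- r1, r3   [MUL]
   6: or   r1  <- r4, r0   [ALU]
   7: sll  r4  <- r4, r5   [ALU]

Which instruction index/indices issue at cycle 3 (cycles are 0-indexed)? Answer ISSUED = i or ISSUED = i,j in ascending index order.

ISSUED = 5

#0 head=0: xor.ALU/beq.BR i0&i1 dual
#1 head=2: or.ALU/xor.ALU i2&i3 dual
#2 head=4: blt.BR i4 no-port BR/MUL
#3 head=5: mul.MUL i5 WAW r1
#4 head=6: or.ALU/sll.ALU i6&i7 dual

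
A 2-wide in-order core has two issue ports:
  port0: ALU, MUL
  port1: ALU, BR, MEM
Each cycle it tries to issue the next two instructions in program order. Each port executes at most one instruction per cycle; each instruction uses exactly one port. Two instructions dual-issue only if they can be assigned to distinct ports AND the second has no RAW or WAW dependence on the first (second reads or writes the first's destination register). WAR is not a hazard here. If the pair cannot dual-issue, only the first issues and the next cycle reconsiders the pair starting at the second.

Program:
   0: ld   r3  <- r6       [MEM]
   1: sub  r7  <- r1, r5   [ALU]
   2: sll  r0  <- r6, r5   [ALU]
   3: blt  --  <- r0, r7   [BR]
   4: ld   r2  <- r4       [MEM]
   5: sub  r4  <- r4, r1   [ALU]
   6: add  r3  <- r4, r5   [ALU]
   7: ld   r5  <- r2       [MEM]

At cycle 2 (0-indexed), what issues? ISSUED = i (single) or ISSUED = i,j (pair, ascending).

ISSUED = 3

c0: i0+i1 ld.MEM/sub.ALU  pair
c1: i2 sll.ALU  RAW r0
c2: i3 blt.BR  no-port BR/MEM
c3: i4+i5 ld.MEM/sub.ALU  pair
c4: i6+i7 add.ALU/ld.MEM  pair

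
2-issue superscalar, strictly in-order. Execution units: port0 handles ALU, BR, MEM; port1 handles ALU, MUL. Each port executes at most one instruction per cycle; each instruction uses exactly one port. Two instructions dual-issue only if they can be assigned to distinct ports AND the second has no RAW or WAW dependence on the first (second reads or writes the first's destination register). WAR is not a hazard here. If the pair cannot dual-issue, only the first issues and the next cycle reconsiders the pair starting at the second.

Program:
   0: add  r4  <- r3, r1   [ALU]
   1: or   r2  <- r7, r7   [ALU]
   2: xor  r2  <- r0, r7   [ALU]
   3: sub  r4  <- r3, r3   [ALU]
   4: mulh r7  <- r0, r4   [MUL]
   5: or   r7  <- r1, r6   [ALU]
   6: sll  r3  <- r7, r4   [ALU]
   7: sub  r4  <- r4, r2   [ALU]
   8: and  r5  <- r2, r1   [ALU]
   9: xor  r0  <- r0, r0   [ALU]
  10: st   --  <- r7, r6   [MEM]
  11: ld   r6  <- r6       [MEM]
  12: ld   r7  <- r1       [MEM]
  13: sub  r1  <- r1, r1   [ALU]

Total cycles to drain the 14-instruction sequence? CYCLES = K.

CYCLES = 9

0. add;or @i0&i1  | pair
1. xor;sub @i2&i3  | pair
2. mulh @i4  | WAW r7
3. or @i5  | RAW r7
4. sll;sub @i6&i7  | pair
5. and;xor @i8&i9  | pair
6. st @i10  | no-port MEM/MEM
7. ld @i11  | no-port MEM/MEM
8. ld;sub @i12&i13  | pair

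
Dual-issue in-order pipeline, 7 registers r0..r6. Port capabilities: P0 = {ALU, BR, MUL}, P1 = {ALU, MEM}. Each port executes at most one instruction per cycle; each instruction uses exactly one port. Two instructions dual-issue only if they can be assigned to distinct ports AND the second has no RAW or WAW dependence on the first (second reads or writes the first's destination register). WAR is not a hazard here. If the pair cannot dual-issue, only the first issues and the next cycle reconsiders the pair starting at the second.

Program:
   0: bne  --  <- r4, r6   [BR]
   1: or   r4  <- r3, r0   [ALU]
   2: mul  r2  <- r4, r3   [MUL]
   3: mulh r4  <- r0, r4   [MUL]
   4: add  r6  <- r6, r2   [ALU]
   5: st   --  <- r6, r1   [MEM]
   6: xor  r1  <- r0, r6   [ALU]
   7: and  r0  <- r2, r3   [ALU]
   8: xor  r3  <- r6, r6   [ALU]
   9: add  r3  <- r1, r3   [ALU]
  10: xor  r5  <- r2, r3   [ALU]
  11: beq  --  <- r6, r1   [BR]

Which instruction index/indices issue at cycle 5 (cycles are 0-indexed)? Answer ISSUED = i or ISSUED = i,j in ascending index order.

t=0 i0&i1:bne or ; dual
t=1 i2:mul ; no-port MUL/MUL
t=2 i3&i4:mulh add ; dual
t=3 i5&i6:st xor ; dual
t=4 i7&i8:and xor ; dual
t=5 i9:add ; RAW r3
t=6 i10&i11:xor beq ; dual

ISSUED = 9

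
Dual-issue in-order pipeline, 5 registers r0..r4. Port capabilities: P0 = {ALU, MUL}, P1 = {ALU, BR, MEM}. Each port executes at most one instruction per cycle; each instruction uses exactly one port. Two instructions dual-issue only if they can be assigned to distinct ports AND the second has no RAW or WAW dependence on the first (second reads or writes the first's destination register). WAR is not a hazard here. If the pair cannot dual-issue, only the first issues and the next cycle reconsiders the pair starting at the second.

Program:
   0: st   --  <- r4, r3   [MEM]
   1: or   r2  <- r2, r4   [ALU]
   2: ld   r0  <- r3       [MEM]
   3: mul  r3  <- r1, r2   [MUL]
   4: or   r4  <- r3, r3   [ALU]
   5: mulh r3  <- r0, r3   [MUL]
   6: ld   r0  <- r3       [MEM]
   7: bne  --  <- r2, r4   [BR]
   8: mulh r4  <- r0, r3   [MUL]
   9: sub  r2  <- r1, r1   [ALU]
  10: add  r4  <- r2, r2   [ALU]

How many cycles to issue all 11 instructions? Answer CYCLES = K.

#0 head=0: st or i0/i1 pair
#1 head=2: ld mul i2/i3 pair
#2 head=4: or mulh i4/i5 pair
#3 head=6: ld i6 no-port MEM/BR
#4 head=7: bne mulh i7/i8 pair
#5 head=9: sub i9 RAW r2
#6 head=10: add i10 tail

CYCLES = 7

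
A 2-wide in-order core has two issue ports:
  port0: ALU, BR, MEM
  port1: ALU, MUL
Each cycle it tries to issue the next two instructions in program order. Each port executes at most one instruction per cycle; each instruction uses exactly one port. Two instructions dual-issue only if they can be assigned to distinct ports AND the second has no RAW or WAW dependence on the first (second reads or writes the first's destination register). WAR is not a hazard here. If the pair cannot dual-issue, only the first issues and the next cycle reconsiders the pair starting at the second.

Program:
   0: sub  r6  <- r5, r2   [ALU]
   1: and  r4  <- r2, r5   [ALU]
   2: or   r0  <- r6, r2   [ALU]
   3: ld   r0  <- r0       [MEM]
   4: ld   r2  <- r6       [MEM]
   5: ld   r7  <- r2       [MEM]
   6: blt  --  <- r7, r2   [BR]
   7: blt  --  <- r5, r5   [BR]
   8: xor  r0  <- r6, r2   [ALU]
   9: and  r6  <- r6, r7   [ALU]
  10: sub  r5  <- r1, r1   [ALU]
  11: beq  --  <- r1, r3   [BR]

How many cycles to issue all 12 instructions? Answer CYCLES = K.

t=0 i0&i1:sub/and ; pair
t=1 i2:or ; RAW+WAW r0
t=2 i3:ld ; no-port MEM/MEM
t=3 i4:ld ; no-port MEM/MEM
t=4 i5:ld ; no-port MEM/BR
t=5 i6:blt ; no-port BR/BR
t=6 i7&i8:blt/xor ; pair
t=7 i9&i10:and/sub ; pair
t=8 i11:beq ; tail

CYCLES = 9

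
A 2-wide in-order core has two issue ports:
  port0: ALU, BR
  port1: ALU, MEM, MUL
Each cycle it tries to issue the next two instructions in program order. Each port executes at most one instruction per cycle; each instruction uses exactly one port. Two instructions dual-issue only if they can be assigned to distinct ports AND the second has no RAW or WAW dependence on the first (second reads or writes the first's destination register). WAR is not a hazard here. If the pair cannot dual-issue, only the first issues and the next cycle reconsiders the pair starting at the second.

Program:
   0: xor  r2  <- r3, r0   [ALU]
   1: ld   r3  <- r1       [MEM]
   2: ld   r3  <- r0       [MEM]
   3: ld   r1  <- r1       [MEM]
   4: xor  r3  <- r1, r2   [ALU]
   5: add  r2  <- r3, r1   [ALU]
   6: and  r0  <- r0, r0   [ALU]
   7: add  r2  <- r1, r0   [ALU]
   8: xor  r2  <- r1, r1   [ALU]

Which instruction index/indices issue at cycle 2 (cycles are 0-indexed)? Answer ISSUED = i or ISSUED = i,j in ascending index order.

c0: i0&i1 xor+ld  pair
c1: i2 ld  no-port MEM/MEM
c2: i3 ld  RAW r1
c3: i4 xor  RAW r3
c4: i5&i6 add+and  pair
c5: i7 add  WAW r2
c6: i8 xor  tail

ISSUED = 3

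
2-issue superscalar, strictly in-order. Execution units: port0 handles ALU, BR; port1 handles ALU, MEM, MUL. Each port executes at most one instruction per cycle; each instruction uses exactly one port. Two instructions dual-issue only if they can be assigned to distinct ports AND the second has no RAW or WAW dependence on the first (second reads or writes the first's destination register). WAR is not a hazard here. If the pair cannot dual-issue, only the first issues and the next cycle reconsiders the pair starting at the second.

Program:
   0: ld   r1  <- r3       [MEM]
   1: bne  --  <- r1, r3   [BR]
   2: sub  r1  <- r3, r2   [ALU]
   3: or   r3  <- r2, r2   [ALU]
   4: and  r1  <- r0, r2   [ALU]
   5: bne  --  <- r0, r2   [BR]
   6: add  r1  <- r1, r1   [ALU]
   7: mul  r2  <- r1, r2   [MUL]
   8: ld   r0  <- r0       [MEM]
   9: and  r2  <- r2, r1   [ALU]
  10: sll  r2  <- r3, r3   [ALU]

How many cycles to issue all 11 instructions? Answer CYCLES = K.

CYCLES = 7

  cy0 -> i0 (ld.MEM) RAW r1
  cy1 -> i1,i2 (bne.BR+sub.ALU) 2-wide
  cy2 -> i3,i4 (or.ALU+and.ALU) 2-wide
  cy3 -> i5,i6 (bne.BR+add.ALU) 2-wide
  cy4 -> i7 (mul.MUL) no-port MUL/MEM
  cy5 -> i8,i9 (ld.MEM+and.ALU) 2-wide
  cy6 -> i10 (sll.ALU) tail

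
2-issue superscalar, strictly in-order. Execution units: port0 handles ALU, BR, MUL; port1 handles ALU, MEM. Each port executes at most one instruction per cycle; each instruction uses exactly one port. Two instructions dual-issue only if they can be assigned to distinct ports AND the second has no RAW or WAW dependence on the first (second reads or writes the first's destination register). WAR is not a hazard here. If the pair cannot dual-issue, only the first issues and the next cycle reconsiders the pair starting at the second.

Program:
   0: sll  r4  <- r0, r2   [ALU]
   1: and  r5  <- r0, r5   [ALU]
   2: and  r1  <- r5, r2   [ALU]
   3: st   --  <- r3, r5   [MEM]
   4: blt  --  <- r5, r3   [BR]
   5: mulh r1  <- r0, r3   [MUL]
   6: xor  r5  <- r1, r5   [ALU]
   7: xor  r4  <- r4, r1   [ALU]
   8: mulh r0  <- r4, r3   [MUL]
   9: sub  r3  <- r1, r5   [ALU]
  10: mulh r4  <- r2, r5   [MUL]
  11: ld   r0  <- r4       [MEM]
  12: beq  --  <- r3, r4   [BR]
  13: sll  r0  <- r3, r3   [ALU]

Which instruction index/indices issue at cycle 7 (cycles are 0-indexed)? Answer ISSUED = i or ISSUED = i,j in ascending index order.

ISSUED = 11,12

t=0 i0/i1:sll;and ; pair
t=1 i2/i3:and;st ; pair
t=2 i4:blt ; no-port BR/MUL
t=3 i5:mulh ; RAW r1
t=4 i6/i7:xor;xor ; pair
t=5 i8/i9:mulh;sub ; pair
t=6 i10:mulh ; RAW r4
t=7 i11/i12:ld;beq ; pair
t=8 i13:sll ; tail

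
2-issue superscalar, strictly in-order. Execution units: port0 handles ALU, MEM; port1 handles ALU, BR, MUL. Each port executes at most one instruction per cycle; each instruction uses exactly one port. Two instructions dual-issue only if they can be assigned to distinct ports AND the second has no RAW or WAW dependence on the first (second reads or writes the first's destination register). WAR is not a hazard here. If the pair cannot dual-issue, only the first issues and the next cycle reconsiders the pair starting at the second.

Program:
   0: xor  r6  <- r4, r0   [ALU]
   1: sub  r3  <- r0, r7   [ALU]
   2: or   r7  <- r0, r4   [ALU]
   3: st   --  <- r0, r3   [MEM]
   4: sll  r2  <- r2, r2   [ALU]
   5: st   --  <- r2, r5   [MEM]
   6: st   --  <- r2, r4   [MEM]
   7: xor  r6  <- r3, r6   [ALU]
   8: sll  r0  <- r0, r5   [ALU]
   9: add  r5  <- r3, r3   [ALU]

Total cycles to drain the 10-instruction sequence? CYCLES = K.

#0 head=0: xor.ALU/sub.ALU i0/i1 pair
#1 head=2: or.ALU/st.MEM i2/i3 pair
#2 head=4: sll.ALU i4 RAW r2
#3 head=5: st.MEM i5 no-port MEM/MEM
#4 head=6: st.MEM/xor.ALU i6/i7 pair
#5 head=8: sll.ALU/add.ALU i8/i9 pair

CYCLES = 6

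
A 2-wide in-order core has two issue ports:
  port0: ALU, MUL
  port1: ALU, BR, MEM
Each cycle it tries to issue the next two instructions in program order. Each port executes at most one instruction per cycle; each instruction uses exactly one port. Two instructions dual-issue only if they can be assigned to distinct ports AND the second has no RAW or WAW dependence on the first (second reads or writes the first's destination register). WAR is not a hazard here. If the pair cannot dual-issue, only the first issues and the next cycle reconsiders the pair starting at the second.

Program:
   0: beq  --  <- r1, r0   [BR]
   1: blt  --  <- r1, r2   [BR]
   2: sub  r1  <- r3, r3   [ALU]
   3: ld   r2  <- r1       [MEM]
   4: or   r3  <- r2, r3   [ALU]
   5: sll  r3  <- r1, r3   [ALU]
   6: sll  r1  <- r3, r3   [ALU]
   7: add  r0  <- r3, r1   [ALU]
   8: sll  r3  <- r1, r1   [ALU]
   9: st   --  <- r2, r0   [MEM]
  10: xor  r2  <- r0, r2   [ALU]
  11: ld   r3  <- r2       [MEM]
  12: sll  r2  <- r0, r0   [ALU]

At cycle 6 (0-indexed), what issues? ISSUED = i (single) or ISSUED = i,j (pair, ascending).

t=0 i0:beq.BR ; no-port BR/BR
t=1 i1,i2:blt.BR;sub.ALU ; pair
t=2 i3:ld.MEM ; RAW r2
t=3 i4:or.ALU ; RAW+WAW r3
t=4 i5:sll.ALU ; RAW r3
t=5 i6:sll.ALU ; RAW r1
t=6 i7,i8:add.ALU;sll.ALU ; pair
t=7 i9,i10:st.MEM;xor.ALU ; pair
t=8 i11,i12:ld.MEM;sll.ALU ; pair

ISSUED = 7,8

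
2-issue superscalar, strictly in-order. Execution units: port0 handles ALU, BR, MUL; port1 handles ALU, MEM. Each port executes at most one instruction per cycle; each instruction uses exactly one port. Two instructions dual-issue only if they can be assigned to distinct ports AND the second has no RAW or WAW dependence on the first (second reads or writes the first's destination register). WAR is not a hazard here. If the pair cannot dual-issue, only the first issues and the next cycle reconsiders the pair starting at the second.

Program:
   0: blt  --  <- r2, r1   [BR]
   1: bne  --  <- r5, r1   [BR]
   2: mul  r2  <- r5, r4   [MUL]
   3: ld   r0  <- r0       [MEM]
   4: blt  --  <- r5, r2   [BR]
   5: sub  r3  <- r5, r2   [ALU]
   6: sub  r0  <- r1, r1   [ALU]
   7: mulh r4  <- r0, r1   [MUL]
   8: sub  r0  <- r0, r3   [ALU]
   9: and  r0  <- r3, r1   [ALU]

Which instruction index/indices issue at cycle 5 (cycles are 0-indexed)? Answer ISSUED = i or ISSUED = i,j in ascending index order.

ISSUED = 7,8

  cy0 -> i0 (blt.BR) no-port BR/BR
  cy1 -> i1 (bne.BR) no-port BR/MUL
  cy2 -> i2+i3 (mul.MUL+ld.MEM) pair
  cy3 -> i4+i5 (blt.BR+sub.ALU) pair
  cy4 -> i6 (sub.ALU) RAW r0
  cy5 -> i7+i8 (mulh.MUL+sub.ALU) pair
  cy6 -> i9 (and.ALU) tail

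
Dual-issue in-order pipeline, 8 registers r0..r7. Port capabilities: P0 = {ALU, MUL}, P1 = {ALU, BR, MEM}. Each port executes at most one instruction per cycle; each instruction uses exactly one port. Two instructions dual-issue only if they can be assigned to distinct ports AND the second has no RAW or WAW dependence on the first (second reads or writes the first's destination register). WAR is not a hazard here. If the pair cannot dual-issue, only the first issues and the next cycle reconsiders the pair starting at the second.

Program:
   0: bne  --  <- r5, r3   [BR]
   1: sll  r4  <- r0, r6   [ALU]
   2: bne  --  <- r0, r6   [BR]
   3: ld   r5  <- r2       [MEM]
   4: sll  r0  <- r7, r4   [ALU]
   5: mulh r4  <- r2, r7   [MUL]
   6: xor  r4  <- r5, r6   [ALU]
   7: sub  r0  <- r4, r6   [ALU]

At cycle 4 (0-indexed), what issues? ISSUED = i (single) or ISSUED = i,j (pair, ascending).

ISSUED = 6

t=0 i0+i1:bne;sll ; pair
t=1 i2:bne ; no-port BR/MEM
t=2 i3+i4:ld;sll ; pair
t=3 i5:mulh ; WAW r4
t=4 i6:xor ; RAW r4
t=5 i7:sub ; tail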